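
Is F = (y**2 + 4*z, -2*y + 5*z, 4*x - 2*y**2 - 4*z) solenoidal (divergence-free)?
No, ∇·F = -6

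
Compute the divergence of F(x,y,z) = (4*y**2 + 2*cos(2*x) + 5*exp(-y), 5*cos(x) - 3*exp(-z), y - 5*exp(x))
-4*sin(2*x)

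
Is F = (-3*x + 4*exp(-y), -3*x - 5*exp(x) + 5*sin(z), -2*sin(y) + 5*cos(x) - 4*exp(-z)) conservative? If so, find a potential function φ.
No, ∇×F = (-2*cos(y) - 5*cos(z), 5*sin(x), -5*exp(x) - 3 + 4*exp(-y)) ≠ 0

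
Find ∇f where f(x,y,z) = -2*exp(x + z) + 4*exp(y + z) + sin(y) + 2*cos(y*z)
(-2*exp(x + z), -2*z*sin(y*z) + 4*exp(y + z) + cos(y), -2*y*sin(y*z) - 2*exp(x + z) + 4*exp(y + z))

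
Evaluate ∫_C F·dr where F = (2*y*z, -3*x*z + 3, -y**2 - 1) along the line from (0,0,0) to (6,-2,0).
-6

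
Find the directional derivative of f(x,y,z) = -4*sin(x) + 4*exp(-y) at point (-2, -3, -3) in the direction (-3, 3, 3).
4*sqrt(3)*(-exp(3) + cos(2))/3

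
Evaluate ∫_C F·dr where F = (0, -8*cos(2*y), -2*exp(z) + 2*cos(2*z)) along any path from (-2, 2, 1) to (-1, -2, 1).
8*sin(4)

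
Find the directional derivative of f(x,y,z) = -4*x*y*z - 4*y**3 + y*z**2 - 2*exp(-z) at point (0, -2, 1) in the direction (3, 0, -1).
sqrt(10)*(-1 + 14*E)*exp(-1)/5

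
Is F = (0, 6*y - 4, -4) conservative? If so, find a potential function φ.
Yes, F is conservative. φ = 3*y**2 - 4*y - 4*z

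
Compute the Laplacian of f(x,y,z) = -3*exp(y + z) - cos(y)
-6*exp(y + z) + cos(y)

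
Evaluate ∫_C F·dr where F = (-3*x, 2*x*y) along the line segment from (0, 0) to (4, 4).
56/3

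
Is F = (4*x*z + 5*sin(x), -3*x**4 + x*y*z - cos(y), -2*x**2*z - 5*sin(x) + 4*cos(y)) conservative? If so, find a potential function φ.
No, ∇×F = (-x*y - 4*sin(y), 4*x*z + 4*x + 5*cos(x), -12*x**3 + y*z) ≠ 0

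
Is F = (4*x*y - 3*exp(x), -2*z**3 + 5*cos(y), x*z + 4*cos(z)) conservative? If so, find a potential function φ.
No, ∇×F = (6*z**2, -z, -4*x) ≠ 0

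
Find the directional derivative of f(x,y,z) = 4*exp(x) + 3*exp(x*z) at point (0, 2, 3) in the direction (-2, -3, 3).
-13*sqrt(22)/11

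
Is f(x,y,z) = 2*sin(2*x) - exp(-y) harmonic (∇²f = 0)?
No, ∇²f = -8*sin(2*x) - exp(-y)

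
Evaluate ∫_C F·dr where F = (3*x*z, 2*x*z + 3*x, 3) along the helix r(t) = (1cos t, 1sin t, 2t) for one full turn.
2*pi*(2*pi + 9)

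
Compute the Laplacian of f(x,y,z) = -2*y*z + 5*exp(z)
5*exp(z)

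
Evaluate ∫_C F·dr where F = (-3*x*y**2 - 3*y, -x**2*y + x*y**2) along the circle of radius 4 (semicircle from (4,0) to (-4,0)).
56*pi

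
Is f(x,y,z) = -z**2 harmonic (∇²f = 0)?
No, ∇²f = -2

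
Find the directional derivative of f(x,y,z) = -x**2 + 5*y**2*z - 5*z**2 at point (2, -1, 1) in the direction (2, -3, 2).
12*sqrt(17)/17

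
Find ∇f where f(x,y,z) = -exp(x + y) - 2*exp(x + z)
(-exp(x + y) - 2*exp(x + z), -exp(x + y), -2*exp(x + z))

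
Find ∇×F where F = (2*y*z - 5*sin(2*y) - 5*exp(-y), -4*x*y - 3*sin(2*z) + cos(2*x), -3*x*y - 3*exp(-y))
(-3*x + 6*cos(2*z) + 3*exp(-y), 5*y, -4*y - 2*z - 2*sin(2*x) + 10*cos(2*y) - 5*exp(-y))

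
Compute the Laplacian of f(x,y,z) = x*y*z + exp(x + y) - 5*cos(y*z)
5*y**2*cos(y*z) + 5*z**2*cos(y*z) + 2*exp(x + y)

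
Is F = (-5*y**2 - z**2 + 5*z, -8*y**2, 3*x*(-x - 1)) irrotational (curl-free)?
No, ∇×F = (0, 6*x - 2*z + 8, 10*y)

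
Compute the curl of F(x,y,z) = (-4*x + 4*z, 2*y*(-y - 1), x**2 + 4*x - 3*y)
(-3, -2*x, 0)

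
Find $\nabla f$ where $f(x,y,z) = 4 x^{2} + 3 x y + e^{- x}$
(8*x + 3*y - exp(-x), 3*x, 0)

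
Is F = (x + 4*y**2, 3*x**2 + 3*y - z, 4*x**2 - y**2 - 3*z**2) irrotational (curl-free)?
No, ∇×F = (1 - 2*y, -8*x, 6*x - 8*y)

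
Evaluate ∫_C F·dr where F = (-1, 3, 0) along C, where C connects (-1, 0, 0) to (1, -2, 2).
-8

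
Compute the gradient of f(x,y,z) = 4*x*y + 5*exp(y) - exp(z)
(4*y, 4*x + 5*exp(y), -exp(z))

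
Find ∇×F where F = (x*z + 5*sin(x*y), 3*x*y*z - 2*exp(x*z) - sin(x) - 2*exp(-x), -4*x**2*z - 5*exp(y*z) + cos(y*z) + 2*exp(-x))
(-3*x*y + 2*x*exp(x*z) - 5*z*exp(y*z) - z*sin(y*z), 8*x*z + x + 2*exp(-x), -5*x*cos(x*y) + 3*y*z - 2*z*exp(x*z) - cos(x) + 2*exp(-x))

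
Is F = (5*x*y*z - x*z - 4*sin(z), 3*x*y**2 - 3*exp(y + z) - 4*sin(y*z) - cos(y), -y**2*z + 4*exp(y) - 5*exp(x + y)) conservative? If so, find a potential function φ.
No, ∇×F = (-2*y*z + 4*y*cos(y*z) + 4*exp(y) - 5*exp(x + y) + 3*exp(y + z), 5*x*y - x + 5*exp(x + y) - 4*cos(z), -5*x*z + 3*y**2) ≠ 0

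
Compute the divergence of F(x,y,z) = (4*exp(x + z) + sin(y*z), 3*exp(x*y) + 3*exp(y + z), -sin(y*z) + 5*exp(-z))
((3*x*exp(x*y) - y*cos(y*z) + 4*exp(x + z) + 3*exp(y + z))*exp(z) - 5)*exp(-z)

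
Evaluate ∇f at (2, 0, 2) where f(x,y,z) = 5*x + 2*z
(5, 0, 2)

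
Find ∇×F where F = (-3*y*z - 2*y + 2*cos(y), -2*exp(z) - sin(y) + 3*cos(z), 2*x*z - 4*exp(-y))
(2*exp(z) + 3*sin(z) + 4*exp(-y), -3*y - 2*z, 3*z + 2*sin(y) + 2)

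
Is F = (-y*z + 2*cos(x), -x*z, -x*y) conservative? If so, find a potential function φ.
Yes, F is conservative. φ = -x*y*z + 2*sin(x)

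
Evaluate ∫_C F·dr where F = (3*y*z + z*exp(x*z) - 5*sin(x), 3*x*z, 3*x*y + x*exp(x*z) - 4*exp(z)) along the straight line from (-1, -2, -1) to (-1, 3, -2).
-E - 4*exp(-2) + 4*exp(-1) + exp(2) + 24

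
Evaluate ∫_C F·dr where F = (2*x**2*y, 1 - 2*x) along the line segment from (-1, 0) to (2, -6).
-27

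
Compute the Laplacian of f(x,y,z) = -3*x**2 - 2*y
-6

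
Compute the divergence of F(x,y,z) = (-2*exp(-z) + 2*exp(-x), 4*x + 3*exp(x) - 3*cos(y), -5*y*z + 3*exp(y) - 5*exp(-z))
-5*y + 3*sin(y) + 5*exp(-z) - 2*exp(-x)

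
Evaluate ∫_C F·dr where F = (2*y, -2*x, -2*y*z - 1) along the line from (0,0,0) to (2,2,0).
0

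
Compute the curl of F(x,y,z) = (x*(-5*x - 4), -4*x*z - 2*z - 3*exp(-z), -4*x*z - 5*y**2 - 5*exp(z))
(4*x - 10*y + 2 - 3*exp(-z), 4*z, -4*z)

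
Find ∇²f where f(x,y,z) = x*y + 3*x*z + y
0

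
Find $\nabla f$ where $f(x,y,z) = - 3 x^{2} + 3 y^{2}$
(-6*x, 6*y, 0)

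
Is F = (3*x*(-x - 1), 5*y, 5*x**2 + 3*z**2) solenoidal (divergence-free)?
No, ∇·F = -6*x + 6*z + 2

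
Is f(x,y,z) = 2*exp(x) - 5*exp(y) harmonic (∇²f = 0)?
No, ∇²f = 2*exp(x) - 5*exp(y)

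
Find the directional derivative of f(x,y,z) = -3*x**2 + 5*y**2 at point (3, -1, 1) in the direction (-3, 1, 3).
44*sqrt(19)/19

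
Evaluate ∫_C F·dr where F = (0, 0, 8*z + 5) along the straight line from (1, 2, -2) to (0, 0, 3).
45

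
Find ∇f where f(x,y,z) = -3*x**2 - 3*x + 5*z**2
(-6*x - 3, 0, 10*z)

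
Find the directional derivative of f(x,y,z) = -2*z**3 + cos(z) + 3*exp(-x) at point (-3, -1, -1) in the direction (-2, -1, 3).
3*sqrt(14)*(-6 + sin(1) + 2*exp(3))/14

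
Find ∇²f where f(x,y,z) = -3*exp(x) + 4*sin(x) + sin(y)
-3*exp(x) - 4*sin(x) - sin(y)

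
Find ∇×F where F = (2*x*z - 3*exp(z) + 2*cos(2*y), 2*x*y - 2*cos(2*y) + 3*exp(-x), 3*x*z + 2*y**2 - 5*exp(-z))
(4*y, 2*x - 3*z - 3*exp(z), 2*y + 4*sin(2*y) - 3*exp(-x))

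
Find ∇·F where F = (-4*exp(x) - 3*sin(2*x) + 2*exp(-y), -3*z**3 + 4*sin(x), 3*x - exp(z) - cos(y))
-4*exp(x) - exp(z) - 6*cos(2*x)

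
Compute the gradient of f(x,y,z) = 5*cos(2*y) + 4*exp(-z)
(0, -10*sin(2*y), -4*exp(-z))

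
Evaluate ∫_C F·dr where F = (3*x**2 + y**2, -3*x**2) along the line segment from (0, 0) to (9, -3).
999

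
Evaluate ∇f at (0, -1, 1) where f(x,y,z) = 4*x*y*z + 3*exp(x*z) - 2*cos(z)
(-1, 0, 2*sin(1))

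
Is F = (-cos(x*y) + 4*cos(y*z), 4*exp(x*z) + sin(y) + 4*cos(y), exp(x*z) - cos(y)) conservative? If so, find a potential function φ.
No, ∇×F = (-4*x*exp(x*z) + sin(y), -4*y*sin(y*z) - z*exp(x*z), -x*sin(x*y) + 4*z*exp(x*z) + 4*z*sin(y*z)) ≠ 0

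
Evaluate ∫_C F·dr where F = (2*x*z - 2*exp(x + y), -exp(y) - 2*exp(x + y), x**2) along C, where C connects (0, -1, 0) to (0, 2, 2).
3*(1 - exp(3))*exp(-1)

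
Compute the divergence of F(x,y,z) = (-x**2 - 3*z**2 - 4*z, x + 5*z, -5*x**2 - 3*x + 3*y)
-2*x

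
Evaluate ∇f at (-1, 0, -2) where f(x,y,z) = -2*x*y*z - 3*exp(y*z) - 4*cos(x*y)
(0, 2, 0)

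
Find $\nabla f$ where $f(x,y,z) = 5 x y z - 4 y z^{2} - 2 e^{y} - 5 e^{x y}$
(5*y*(z - exp(x*y)), 5*x*z - 5*x*exp(x*y) - 4*z**2 - 2*exp(y), y*(5*x - 8*z))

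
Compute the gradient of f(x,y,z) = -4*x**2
(-8*x, 0, 0)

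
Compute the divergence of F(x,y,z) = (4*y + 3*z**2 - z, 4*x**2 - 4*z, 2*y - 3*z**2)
-6*z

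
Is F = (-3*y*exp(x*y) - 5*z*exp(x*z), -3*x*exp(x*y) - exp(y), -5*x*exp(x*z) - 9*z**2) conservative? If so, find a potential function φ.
Yes, F is conservative. φ = -3*z**3 - exp(y) - 3*exp(x*y) - 5*exp(x*z)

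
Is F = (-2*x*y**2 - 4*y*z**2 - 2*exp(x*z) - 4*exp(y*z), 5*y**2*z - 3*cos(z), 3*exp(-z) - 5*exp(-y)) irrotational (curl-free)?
No, ∇×F = (-5*y**2 - 3*sin(z) + 5*exp(-y), -2*x*exp(x*z) - 8*y*z - 4*y*exp(y*z), 4*x*y + 4*z**2 + 4*z*exp(y*z))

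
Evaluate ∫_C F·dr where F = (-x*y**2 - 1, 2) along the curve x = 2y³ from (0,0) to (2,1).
-3/2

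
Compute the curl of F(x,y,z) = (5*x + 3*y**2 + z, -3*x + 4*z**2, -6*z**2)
(-8*z, 1, -6*y - 3)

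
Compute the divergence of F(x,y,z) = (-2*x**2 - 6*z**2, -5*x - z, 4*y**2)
-4*x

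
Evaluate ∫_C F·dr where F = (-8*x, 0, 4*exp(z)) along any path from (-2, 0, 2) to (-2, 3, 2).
0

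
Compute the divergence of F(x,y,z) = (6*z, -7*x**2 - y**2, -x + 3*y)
-2*y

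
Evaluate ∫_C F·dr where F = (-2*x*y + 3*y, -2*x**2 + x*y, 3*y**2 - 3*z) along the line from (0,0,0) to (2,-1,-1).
1/2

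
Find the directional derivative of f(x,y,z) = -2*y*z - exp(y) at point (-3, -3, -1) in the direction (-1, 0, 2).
12*sqrt(5)/5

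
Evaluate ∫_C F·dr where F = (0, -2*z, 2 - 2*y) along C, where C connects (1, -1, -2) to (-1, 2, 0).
8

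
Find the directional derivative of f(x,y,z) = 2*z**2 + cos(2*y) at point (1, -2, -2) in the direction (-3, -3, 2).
-sqrt(22)*(3*sin(4) + 8)/11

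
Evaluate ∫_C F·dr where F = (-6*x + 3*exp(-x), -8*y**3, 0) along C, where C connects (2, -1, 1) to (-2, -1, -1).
-6*sinh(2)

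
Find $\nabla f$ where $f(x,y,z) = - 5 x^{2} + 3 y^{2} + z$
(-10*x, 6*y, 1)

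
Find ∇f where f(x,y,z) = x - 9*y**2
(1, -18*y, 0)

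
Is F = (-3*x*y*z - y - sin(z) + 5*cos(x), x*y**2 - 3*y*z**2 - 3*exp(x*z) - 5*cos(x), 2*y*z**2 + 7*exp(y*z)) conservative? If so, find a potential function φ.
No, ∇×F = (3*x*exp(x*z) + 6*y*z + 2*z**2 + 7*z*exp(y*z), -3*x*y - cos(z), 3*x*z + y**2 - 3*z*exp(x*z) + 5*sin(x) + 1) ≠ 0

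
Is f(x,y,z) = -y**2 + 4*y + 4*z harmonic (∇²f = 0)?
No, ∇²f = -2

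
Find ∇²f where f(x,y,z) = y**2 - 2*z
2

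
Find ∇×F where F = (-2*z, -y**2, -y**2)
(-2*y, -2, 0)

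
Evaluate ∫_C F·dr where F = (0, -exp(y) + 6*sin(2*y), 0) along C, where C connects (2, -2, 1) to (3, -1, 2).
(3*(cos(4) - cos(2))*exp(2) - E + 1)*exp(-2)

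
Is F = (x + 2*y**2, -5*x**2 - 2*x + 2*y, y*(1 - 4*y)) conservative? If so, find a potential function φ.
No, ∇×F = (1 - 8*y, 0, -10*x - 4*y - 2) ≠ 0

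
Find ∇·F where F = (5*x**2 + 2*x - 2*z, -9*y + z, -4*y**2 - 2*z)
10*x - 9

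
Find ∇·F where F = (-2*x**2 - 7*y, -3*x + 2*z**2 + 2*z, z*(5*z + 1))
-4*x + 10*z + 1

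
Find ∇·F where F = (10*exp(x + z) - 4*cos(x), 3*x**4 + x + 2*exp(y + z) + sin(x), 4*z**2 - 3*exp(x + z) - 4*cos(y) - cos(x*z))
x*sin(x*z) + 8*z + 7*exp(x + z) + 2*exp(y + z) + 4*sin(x)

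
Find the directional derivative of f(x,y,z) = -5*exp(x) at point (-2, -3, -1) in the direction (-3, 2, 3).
15*sqrt(22)*exp(-2)/22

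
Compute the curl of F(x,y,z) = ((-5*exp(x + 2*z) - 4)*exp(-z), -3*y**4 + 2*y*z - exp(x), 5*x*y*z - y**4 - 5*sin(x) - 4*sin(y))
(5*x*z - 4*y**3 - 2*y - 4*cos(y), -5*y*z - 5*exp(x + z) + 5*cos(x) + 4*exp(-z), -exp(x))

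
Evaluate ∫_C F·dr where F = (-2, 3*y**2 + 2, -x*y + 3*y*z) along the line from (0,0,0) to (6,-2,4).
-40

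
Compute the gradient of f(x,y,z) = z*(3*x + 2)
(3*z, 0, 3*x + 2)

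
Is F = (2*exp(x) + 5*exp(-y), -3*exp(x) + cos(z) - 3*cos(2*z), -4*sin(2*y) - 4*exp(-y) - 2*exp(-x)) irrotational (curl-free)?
No, ∇×F = (sin(z) - 6*sin(2*z) - 8*cos(2*y) + 4*exp(-y), -2*exp(-x), -3*exp(x) + 5*exp(-y))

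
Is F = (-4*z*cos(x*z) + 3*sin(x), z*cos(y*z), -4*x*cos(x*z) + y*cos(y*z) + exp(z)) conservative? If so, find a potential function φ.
Yes, F is conservative. φ = exp(z) - 4*sin(x*z) + sin(y*z) - 3*cos(x)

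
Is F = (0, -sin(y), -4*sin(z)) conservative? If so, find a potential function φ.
Yes, F is conservative. φ = cos(y) + 4*cos(z)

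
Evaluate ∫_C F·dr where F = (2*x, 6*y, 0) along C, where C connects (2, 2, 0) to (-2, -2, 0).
0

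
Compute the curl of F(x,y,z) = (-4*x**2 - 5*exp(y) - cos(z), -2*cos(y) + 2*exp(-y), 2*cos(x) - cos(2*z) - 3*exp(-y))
(3*exp(-y), 2*sin(x) + sin(z), 5*exp(y))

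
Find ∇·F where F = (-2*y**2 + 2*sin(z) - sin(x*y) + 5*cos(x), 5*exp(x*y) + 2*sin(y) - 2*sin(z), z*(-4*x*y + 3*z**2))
-4*x*y + 5*x*exp(x*y) - y*cos(x*y) + 9*z**2 - 5*sin(x) + 2*cos(y)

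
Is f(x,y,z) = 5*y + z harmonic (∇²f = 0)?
Yes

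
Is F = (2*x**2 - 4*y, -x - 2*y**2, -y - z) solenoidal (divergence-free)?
No, ∇·F = 4*x - 4*y - 1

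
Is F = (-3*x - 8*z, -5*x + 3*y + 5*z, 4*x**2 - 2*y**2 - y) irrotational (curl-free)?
No, ∇×F = (-4*y - 6, -8*x - 8, -5)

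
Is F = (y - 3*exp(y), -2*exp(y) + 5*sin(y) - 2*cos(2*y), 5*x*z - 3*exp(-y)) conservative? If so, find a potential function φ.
No, ∇×F = (3*exp(-y), -5*z, 3*exp(y) - 1) ≠ 0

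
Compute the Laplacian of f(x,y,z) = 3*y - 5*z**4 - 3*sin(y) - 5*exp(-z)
-60*z**2 + 3*sin(y) - 5*exp(-z)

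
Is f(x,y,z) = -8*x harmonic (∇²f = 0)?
Yes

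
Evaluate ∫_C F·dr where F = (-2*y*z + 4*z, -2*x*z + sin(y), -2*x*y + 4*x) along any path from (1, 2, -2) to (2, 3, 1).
-4 + cos(2) - cos(3)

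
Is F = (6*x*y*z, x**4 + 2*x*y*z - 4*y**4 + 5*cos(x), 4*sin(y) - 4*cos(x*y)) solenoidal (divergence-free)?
No, ∇·F = 2*x*z - 16*y**3 + 6*y*z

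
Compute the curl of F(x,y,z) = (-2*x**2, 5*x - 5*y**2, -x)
(0, 1, 5)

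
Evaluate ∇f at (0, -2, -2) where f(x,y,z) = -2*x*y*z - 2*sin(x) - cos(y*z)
(-10, -2*sin(4), -2*sin(4))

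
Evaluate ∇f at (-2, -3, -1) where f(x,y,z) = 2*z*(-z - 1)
(0, 0, 2)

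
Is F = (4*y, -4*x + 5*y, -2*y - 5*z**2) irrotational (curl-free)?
No, ∇×F = (-2, 0, -8)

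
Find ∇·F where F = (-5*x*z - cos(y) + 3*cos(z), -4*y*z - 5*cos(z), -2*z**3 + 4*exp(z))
-6*z**2 - 9*z + 4*exp(z)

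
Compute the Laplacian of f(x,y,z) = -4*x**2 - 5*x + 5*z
-8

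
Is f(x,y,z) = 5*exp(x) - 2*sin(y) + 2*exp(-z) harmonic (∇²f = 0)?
No, ∇²f = 5*exp(x) + 2*sin(y) + 2*exp(-z)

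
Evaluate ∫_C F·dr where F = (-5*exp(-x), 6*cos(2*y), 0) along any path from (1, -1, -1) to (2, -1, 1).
5*(1 - E)*exp(-2)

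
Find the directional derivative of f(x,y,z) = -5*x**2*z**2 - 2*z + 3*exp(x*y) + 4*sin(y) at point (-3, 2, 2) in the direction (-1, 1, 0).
sqrt(2)*(-120*exp(6) + 4*exp(6)*cos(2) - 15)*exp(-6)/2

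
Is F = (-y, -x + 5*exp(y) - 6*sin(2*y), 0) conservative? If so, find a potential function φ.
Yes, F is conservative. φ = -x*y + 5*exp(y) + 3*cos(2*y)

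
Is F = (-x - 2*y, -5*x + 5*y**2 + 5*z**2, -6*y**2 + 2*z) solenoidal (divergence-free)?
No, ∇·F = 10*y + 1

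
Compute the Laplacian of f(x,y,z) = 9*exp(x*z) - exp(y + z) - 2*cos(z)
9*x**2*exp(x*z) + 9*z**2*exp(x*z) - 2*exp(y + z) + 2*cos(z)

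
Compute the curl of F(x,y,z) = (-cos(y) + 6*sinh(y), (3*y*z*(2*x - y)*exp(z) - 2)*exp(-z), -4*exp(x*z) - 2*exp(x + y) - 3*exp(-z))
(-6*x*y + 3*y**2 - 2*exp(x + y) - 2*exp(-z), 4*z*exp(x*z) + 2*exp(x + y), 6*y*z - sin(y) - 6*cosh(y))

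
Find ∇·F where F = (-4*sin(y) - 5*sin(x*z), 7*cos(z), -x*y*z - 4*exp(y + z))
-x*y - 5*z*cos(x*z) - 4*exp(y + z)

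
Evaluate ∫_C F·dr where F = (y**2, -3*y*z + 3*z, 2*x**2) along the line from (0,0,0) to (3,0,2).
12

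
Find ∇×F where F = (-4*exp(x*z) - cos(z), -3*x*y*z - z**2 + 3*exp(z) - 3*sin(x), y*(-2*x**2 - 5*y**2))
(-2*x**2 + 3*x*y - 15*y**2 + 2*z - 3*exp(z), 4*x*y - 4*x*exp(x*z) + sin(z), -3*y*z - 3*cos(x))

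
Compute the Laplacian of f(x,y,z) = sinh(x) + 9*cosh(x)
sinh(x) + 9*cosh(x)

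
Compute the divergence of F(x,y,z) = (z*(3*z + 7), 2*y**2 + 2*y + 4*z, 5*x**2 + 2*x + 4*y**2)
4*y + 2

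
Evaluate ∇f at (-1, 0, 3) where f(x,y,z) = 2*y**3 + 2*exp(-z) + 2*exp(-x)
(-2*E, 0, -2*exp(-3))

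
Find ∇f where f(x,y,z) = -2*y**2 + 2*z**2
(0, -4*y, 4*z)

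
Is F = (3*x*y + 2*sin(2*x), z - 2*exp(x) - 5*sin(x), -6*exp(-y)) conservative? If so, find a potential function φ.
No, ∇×F = (-1 + 6*exp(-y), 0, -3*x - 2*exp(x) - 5*cos(x)) ≠ 0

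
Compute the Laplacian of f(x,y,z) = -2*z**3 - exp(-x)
-12*z - exp(-x)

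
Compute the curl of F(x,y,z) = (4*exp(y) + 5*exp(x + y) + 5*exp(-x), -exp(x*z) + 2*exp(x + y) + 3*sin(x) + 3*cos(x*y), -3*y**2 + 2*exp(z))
(x*exp(x*z) - 6*y, 0, -3*y*sin(x*y) - z*exp(x*z) - 4*exp(y) - 3*exp(x + y) + 3*cos(x))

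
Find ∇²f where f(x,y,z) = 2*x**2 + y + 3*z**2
10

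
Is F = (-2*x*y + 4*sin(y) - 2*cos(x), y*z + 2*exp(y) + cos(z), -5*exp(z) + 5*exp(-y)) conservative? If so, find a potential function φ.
No, ∇×F = (-y + sin(z) - 5*exp(-y), 0, 2*x - 4*cos(y)) ≠ 0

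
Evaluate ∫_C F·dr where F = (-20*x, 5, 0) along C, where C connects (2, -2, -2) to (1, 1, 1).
45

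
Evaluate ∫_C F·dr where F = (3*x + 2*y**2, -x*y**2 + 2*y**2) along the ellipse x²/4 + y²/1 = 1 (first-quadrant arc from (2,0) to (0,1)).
-8 - pi/8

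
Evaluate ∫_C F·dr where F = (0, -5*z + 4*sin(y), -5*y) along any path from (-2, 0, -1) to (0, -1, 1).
9 - 4*cos(1)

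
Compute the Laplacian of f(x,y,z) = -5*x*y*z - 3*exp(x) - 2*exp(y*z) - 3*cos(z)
-2*y**2*exp(y*z) - 2*z**2*exp(y*z) - 3*exp(x) + 3*cos(z)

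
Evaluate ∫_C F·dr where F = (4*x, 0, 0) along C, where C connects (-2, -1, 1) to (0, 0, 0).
-8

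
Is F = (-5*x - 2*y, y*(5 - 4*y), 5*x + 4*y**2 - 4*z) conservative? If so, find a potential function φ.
No, ∇×F = (8*y, -5, 2) ≠ 0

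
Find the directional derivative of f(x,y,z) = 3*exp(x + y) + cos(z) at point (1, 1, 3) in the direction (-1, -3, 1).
-sqrt(11)*(sin(3) + 12*exp(2))/11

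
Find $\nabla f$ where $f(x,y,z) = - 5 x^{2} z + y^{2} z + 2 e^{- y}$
(-10*x*z, 2*y*z - 2*exp(-y), -5*x**2 + y**2)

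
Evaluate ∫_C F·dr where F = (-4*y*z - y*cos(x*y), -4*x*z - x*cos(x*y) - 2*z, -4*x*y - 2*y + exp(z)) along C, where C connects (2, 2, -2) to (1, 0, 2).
-40 + sin(4) - exp(-2) + exp(2)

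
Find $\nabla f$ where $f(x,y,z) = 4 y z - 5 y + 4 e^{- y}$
(0, 4*z - 5 - 4*exp(-y), 4*y)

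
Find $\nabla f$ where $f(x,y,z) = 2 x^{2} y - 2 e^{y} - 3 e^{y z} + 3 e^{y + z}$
(4*x*y, 2*x**2 - 3*z*exp(y*z) - 2*exp(y) + 3*exp(y + z), -3*y*exp(y*z) + 3*exp(y + z))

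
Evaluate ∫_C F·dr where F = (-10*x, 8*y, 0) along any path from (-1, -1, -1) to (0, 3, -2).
37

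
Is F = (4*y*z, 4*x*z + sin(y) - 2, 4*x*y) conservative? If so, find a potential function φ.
Yes, F is conservative. φ = 4*x*y*z - 2*y - cos(y)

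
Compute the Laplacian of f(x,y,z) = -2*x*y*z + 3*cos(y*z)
-3*(y**2 + z**2)*cos(y*z)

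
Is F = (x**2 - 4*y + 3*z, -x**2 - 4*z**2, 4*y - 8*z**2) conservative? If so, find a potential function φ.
No, ∇×F = (8*z + 4, 3, 4 - 2*x) ≠ 0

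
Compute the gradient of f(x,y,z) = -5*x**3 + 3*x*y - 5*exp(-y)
(-15*x**2 + 3*y, 3*x + 5*exp(-y), 0)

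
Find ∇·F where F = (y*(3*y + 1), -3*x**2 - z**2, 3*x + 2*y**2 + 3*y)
0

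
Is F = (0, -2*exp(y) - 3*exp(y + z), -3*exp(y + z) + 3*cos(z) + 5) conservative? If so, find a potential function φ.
Yes, F is conservative. φ = 5*z - 2*exp(y) - 3*exp(y + z) + 3*sin(z)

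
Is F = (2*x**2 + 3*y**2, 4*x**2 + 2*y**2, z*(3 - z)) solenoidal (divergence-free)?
No, ∇·F = 4*x + 4*y - 2*z + 3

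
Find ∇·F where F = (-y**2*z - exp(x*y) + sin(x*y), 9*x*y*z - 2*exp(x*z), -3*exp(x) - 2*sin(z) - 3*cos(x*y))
9*x*z - y*exp(x*y) + y*cos(x*y) - 2*cos(z)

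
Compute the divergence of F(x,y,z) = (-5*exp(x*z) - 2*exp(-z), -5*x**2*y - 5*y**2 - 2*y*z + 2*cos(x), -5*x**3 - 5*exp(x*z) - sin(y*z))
-5*x**2 - 5*x*exp(x*z) - y*cos(y*z) - 10*y - 5*z*exp(x*z) - 2*z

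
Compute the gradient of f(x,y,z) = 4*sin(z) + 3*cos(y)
(0, -3*sin(y), 4*cos(z))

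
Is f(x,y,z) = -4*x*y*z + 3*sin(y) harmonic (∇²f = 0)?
No, ∇²f = -3*sin(y)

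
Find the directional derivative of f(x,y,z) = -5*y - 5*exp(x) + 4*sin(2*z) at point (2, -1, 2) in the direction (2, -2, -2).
sqrt(3)*(-5*exp(2) + 5 - 8*cos(4))/3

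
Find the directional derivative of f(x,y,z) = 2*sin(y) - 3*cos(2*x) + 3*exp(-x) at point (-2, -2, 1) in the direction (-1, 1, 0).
sqrt(2)*(3*sin(4) + cos(2) + 3*exp(2)/2)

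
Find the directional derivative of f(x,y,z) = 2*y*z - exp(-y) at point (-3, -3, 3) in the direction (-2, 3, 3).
3*sqrt(22)*exp(3)/22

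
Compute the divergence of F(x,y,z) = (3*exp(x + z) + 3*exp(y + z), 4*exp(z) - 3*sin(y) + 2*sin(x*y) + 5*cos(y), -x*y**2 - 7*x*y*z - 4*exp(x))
-7*x*y + 2*x*cos(x*y) + 3*exp(x + z) - 5*sin(y) - 3*cos(y)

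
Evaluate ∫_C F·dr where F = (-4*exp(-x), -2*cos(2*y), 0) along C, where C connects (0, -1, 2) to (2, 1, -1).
-4 - 2*sin(2) + 4*exp(-2)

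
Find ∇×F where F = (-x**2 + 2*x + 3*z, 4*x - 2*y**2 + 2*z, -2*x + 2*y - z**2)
(0, 5, 4)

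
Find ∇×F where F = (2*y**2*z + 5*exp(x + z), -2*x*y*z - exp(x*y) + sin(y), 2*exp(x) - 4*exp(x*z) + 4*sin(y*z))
(2*x*y + 4*z*cos(y*z), 2*y**2 + 4*z*exp(x*z) - 2*exp(x) + 5*exp(x + z), y*(-6*z - exp(x*y)))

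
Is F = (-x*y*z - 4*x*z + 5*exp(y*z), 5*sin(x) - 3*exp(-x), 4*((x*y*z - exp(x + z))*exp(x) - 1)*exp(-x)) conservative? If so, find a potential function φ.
No, ∇×F = (4*x*z, -x*y - 4*x - 4*y*z + 5*y*exp(y*z) + 4*exp(x + z) - 4*exp(-x), x*z - 5*z*exp(y*z) + 5*cos(x) + 3*exp(-x)) ≠ 0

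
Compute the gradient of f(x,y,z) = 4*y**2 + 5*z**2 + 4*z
(0, 8*y, 10*z + 4)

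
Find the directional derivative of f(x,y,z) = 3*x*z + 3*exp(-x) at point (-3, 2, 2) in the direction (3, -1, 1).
9*sqrt(11)*(1 - exp(3))/11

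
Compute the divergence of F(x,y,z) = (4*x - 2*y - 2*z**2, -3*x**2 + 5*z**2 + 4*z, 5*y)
4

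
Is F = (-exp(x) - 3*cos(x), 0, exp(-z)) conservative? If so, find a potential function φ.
Yes, F is conservative. φ = -exp(x) - 3*sin(x) - exp(-z)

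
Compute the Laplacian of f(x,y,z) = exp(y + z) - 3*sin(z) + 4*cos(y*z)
-4*y**2*cos(y*z) - 4*z**2*cos(y*z) + 2*exp(y + z) + 3*sin(z)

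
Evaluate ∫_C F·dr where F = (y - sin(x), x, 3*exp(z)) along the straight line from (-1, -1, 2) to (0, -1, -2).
-6*sinh(2) - cos(1)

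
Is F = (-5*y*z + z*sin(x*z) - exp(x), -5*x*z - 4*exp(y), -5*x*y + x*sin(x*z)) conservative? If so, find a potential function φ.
Yes, F is conservative. φ = -5*x*y*z - exp(x) - 4*exp(y) - cos(x*z)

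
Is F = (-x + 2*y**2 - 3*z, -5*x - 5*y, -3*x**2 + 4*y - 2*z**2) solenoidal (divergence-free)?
No, ∇·F = -4*z - 6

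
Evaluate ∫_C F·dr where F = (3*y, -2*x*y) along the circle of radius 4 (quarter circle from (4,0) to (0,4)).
-128/3 - 12*pi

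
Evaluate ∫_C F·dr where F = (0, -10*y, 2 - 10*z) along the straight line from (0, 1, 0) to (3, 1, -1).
-7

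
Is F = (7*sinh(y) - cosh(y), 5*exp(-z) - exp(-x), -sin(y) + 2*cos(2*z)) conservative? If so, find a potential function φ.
No, ∇×F = (-cos(y) + 5*exp(-z), 0, sinh(y) - 7*cosh(y) + exp(-x)) ≠ 0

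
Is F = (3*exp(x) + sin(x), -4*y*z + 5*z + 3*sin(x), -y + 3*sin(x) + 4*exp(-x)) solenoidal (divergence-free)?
No, ∇·F = -4*z + 3*exp(x) + cos(x)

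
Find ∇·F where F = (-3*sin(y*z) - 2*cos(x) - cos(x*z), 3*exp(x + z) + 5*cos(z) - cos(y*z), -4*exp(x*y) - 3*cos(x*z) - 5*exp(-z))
3*x*sin(x*z) + z*sin(x*z) + z*sin(y*z) + 2*sin(x) + 5*exp(-z)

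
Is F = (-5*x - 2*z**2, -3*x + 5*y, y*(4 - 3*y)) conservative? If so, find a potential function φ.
No, ∇×F = (4 - 6*y, -4*z, -3) ≠ 0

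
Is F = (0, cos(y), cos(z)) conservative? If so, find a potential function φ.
Yes, F is conservative. φ = sin(y) + sin(z)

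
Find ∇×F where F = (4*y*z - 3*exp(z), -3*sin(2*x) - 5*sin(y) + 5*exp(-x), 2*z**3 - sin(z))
(0, 4*y - 3*exp(z), -4*z - 6*cos(2*x) - 5*exp(-x))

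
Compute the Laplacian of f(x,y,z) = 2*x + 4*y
0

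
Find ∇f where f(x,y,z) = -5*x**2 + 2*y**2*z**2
(-10*x, 4*y*z**2, 4*y**2*z)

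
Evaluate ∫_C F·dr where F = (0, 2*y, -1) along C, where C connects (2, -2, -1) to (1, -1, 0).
-4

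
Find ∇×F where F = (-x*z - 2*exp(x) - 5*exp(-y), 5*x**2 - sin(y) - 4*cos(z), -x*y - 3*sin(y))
(-x - 4*sin(z) - 3*cos(y), -x + y, 10*x - 5*exp(-y))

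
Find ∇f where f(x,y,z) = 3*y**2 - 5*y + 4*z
(0, 6*y - 5, 4)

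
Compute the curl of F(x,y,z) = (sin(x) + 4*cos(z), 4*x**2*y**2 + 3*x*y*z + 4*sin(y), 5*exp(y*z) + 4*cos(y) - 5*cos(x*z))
(-3*x*y + 5*z*exp(y*z) - 4*sin(y), -5*z*sin(x*z) - 4*sin(z), y*(8*x*y + 3*z))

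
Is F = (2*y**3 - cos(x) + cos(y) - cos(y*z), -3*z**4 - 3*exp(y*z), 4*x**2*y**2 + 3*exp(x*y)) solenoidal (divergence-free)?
No, ∇·F = -3*z*exp(y*z) + sin(x)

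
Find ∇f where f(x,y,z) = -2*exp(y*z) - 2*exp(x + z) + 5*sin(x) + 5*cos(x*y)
(-5*y*sin(x*y) - 2*exp(x + z) + 5*cos(x), -5*x*sin(x*y) - 2*z*exp(y*z), -2*y*exp(y*z) - 2*exp(x + z))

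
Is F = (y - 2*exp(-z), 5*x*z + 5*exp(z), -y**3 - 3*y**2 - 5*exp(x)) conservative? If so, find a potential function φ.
No, ∇×F = (-5*x - 3*y**2 - 6*y - 5*exp(z), 5*exp(x) + 2*exp(-z), 5*z - 1) ≠ 0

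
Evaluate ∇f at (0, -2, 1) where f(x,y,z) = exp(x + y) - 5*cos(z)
(exp(-2), exp(-2), 5*sin(1))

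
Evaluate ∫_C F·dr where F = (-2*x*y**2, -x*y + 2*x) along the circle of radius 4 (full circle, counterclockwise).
32*pi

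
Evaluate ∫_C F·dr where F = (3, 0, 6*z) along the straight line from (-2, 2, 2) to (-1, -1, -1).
-6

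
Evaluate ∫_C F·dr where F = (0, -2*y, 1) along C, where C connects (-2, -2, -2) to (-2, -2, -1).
1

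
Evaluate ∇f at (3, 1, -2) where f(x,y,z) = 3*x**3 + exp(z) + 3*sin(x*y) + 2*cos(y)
(3*cos(3) + 81, 9*cos(3) - 2*sin(1), exp(-2))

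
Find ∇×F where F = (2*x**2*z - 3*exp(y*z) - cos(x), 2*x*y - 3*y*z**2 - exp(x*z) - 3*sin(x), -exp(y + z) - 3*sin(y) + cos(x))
(x*exp(x*z) + 6*y*z - exp(y + z) - 3*cos(y), 2*x**2 - 3*y*exp(y*z) + sin(x), 2*y - z*exp(x*z) + 3*z*exp(y*z) - 3*cos(x))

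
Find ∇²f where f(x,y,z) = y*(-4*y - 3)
-8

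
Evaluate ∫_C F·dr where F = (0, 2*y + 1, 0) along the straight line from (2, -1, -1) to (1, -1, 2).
0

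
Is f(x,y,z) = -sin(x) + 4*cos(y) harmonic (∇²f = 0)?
No, ∇²f = sin(x) - 4*cos(y)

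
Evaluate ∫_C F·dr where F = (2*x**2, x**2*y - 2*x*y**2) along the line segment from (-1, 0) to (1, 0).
4/3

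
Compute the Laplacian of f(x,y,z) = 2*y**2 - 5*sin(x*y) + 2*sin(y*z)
5*x**2*sin(x*y) + 5*y**2*sin(x*y) - 2*y**2*sin(y*z) - 2*z**2*sin(y*z) + 4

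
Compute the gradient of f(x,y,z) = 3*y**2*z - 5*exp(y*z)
(0, z*(6*y - 5*exp(y*z)), y*(3*y - 5*exp(y*z)))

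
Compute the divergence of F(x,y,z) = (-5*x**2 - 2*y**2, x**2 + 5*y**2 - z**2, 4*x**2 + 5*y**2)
-10*x + 10*y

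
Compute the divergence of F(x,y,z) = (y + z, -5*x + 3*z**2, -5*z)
-5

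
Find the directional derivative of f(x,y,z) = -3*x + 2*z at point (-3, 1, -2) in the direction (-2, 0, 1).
8*sqrt(5)/5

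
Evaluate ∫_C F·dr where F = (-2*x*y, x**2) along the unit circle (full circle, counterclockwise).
0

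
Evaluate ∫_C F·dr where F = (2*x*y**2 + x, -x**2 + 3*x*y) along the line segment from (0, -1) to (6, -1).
54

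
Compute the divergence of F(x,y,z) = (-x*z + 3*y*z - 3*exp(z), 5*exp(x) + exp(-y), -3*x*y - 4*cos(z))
-z + 4*sin(z) - exp(-y)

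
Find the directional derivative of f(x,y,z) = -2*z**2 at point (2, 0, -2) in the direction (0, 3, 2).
16*sqrt(13)/13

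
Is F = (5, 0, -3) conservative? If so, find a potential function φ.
Yes, F is conservative. φ = 5*x - 3*z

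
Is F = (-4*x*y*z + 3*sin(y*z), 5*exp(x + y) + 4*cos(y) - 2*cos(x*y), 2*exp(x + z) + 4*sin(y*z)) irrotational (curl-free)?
No, ∇×F = (4*z*cos(y*z), -4*x*y + 3*y*cos(y*z) - 2*exp(x + z), 4*x*z + 2*y*sin(x*y) - 3*z*cos(y*z) + 5*exp(x + y))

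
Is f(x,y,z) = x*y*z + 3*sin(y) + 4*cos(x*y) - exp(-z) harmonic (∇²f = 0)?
No, ∇²f = -4*x**2*cos(x*y) - 4*y**2*cos(x*y) - 3*sin(y) - exp(-z)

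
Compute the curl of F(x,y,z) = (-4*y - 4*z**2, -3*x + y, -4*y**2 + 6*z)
(-8*y, -8*z, 1)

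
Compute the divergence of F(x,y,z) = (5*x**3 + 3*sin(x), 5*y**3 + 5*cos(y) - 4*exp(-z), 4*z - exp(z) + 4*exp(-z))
15*x**2 + 15*y**2 - exp(z) - 5*sin(y) + 3*cos(x) + 4 - 4*exp(-z)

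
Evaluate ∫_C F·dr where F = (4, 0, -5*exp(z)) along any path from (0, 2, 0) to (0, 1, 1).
5 - 5*E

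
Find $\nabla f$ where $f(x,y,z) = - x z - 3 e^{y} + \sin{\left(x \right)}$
(-z + cos(x), -3*exp(y), -x)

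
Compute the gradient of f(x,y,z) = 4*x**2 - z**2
(8*x, 0, -2*z)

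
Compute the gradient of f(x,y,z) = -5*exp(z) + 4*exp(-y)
(0, -4*exp(-y), -5*exp(z))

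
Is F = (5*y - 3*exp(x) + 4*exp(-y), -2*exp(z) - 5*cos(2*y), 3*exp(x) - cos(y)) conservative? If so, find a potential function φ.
No, ∇×F = (2*exp(z) + sin(y), -3*exp(x), -5 + 4*exp(-y)) ≠ 0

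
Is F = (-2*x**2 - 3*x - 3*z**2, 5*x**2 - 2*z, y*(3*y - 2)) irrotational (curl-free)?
No, ∇×F = (6*y, -6*z, 10*x)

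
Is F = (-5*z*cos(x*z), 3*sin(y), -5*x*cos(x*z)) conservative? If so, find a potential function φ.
Yes, F is conservative. φ = -5*sin(x*z) - 3*cos(y)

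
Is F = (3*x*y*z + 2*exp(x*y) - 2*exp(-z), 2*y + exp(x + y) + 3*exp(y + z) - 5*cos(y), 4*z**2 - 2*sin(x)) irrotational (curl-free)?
No, ∇×F = (-3*exp(y + z), 3*x*y + 2*cos(x) + 2*exp(-z), -3*x*z - 2*x*exp(x*y) + exp(x + y))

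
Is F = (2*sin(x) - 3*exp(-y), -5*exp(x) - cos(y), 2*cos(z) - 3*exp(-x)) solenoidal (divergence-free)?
No, ∇·F = sin(y) - 2*sin(z) + 2*cos(x)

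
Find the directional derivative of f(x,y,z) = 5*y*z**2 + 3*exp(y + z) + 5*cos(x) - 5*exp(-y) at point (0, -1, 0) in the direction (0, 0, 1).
3*exp(-1)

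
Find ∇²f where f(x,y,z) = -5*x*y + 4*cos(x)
-4*cos(x)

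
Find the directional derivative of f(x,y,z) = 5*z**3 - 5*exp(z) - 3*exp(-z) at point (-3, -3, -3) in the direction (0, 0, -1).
-135 - 3*exp(3) + 5*exp(-3)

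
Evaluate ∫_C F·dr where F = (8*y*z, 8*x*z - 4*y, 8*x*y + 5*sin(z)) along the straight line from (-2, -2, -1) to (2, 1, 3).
5*cos(1) - 5*cos(3) + 86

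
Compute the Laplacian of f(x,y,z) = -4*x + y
0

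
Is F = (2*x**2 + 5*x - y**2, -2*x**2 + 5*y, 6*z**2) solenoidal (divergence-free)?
No, ∇·F = 4*x + 12*z + 10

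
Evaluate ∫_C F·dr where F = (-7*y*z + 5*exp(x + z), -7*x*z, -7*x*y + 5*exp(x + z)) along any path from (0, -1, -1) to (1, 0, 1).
-(5 - 5*exp(3))*exp(-1)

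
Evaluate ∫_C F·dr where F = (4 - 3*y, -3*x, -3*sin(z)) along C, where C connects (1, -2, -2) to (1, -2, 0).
3 - 3*cos(2)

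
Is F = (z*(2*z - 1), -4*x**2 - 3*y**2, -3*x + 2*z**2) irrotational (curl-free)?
No, ∇×F = (0, 4*z + 2, -8*x)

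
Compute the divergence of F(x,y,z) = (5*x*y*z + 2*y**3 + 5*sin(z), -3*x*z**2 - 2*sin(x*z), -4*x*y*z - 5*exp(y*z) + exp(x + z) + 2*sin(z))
-4*x*y + 5*y*z - 5*y*exp(y*z) + exp(x + z) + 2*cos(z)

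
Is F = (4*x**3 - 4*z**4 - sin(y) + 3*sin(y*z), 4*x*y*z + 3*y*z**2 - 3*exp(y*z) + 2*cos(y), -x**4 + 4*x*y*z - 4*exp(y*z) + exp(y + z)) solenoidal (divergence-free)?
No, ∇·F = 12*x**2 + 4*x*y + 4*x*z - 4*y*exp(y*z) + 3*z**2 - 3*z*exp(y*z) + exp(y + z) - 2*sin(y)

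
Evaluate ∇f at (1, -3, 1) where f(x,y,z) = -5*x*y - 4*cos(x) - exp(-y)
(4*sin(1) + 15, -5 + exp(3), 0)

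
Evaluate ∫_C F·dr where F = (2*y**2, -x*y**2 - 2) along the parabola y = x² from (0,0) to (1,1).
-66/35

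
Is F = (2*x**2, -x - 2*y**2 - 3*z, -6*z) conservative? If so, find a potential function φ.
No, ∇×F = (3, 0, -1) ≠ 0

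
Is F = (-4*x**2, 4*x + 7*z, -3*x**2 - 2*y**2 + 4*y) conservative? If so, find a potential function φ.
No, ∇×F = (-4*y - 3, 6*x, 4) ≠ 0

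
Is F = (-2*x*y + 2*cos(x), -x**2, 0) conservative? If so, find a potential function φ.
Yes, F is conservative. φ = -x**2*y + 2*sin(x)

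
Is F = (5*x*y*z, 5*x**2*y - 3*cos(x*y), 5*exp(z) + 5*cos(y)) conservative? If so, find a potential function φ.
No, ∇×F = (-5*sin(y), 5*x*y, 10*x*y - 5*x*z + 3*y*sin(x*y)) ≠ 0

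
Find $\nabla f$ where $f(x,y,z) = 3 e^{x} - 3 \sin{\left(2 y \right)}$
(3*exp(x), -6*cos(2*y), 0)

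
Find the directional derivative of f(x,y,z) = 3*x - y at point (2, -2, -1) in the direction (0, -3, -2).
3*sqrt(13)/13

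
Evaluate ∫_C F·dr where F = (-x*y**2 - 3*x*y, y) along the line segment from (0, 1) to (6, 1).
-72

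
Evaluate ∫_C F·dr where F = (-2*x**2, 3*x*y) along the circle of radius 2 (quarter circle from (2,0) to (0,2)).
40/3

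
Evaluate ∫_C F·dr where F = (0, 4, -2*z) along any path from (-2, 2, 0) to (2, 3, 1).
3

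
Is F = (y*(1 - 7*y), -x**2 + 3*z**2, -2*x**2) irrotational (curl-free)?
No, ∇×F = (-6*z, 4*x, -2*x + 14*y - 1)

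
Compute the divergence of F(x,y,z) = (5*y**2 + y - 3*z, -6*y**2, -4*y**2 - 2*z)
-12*y - 2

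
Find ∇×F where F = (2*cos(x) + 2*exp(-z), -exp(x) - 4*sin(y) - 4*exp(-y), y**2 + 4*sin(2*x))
(2*y, -8*cos(2*x) - 2*exp(-z), -exp(x))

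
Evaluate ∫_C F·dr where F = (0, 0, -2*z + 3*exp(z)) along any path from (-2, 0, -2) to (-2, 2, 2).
6*sinh(2)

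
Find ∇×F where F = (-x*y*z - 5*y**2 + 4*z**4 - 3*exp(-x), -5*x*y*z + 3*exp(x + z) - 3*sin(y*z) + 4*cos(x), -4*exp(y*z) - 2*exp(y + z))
(5*x*y + 3*y*cos(y*z) - 4*z*exp(y*z) - 3*exp(x + z) - 2*exp(y + z), -x*y + 16*z**3, x*z - 5*y*z + 10*y + 3*exp(x + z) - 4*sin(x))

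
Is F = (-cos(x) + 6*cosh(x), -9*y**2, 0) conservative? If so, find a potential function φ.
Yes, F is conservative. φ = -3*y**3 - sin(x) + 6*sinh(x)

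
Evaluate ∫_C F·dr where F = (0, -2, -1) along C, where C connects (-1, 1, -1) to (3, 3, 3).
-8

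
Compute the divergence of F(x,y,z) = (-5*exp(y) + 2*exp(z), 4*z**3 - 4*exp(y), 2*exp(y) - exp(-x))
-4*exp(y)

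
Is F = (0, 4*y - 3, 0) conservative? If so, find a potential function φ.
Yes, F is conservative. φ = y*(2*y - 3)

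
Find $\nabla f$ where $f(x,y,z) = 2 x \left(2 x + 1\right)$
(8*x + 2, 0, 0)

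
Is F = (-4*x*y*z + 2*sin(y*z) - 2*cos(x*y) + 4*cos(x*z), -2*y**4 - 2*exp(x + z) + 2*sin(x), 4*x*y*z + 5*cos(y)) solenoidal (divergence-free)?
No, ∇·F = 4*x*y - 8*y**3 - 4*y*z + 2*y*sin(x*y) - 4*z*sin(x*z)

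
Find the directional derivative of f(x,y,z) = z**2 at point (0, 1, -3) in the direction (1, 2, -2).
4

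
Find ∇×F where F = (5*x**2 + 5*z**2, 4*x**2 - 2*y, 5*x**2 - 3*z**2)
(0, -10*x + 10*z, 8*x)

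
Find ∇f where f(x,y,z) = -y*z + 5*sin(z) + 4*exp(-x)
(-4*exp(-x), -z, -y + 5*cos(z))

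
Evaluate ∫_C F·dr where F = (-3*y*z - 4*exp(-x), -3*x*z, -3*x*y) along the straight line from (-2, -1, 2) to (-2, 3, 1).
30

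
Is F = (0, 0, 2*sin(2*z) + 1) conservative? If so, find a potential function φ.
Yes, F is conservative. φ = z - cos(2*z)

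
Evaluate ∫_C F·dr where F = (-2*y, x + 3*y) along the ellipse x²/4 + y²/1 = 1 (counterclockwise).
6*pi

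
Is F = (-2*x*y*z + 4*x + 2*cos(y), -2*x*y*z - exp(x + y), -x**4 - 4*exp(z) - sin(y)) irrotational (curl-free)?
No, ∇×F = (2*x*y - cos(y), 2*x*(2*x**2 - y), 2*x*z - 2*y*z - exp(x + y) + 2*sin(y))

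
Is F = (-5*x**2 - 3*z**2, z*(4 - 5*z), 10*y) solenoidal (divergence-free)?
No, ∇·F = -10*x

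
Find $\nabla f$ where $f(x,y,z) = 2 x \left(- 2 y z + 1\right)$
(-4*y*z + 2, -4*x*z, -4*x*y)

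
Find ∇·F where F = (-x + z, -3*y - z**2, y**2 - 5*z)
-9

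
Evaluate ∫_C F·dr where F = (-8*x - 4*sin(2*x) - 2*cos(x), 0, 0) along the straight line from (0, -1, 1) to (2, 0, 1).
-18 - 2*sin(2) + 2*cos(4)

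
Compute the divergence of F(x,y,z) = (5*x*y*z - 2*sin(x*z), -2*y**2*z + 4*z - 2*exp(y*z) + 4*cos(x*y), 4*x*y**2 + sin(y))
-4*x*sin(x*y) + y*z - 2*z*exp(y*z) - 2*z*cos(x*z)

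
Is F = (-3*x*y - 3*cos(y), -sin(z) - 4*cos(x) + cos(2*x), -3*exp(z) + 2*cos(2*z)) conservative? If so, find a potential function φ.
No, ∇×F = (cos(z), 0, 3*x + 4*sin(x) - 2*sin(2*x) - 3*sin(y)) ≠ 0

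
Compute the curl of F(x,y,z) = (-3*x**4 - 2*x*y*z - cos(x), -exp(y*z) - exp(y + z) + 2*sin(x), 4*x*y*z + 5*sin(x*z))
(4*x*z + y*exp(y*z) + exp(y + z), -2*x*y - 4*y*z - 5*z*cos(x*z), 2*x*z + 2*cos(x))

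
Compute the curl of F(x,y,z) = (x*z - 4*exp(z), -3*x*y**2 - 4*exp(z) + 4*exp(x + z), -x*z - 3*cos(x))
(4*exp(z) - 4*exp(x + z), x + z - 4*exp(z) - 3*sin(x), -3*y**2 + 4*exp(x + z))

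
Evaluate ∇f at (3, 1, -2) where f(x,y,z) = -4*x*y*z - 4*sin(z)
(8, 24, -12 - 4*cos(2))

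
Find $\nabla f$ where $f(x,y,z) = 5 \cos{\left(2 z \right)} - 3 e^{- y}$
(0, 3*exp(-y), -10*sin(2*z))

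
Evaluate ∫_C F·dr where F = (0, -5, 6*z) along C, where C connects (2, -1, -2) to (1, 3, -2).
-20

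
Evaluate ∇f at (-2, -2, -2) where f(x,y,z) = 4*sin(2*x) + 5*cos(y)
(8*cos(4), 5*sin(2), 0)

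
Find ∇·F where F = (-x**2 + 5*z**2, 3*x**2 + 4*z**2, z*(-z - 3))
-2*x - 2*z - 3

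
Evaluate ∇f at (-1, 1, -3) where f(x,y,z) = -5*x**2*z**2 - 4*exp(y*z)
(90, 12*exp(-3), 30 - 4*exp(-3))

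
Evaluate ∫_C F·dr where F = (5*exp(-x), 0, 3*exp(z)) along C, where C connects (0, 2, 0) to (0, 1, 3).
-3 + 3*exp(3)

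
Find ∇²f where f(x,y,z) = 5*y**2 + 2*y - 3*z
10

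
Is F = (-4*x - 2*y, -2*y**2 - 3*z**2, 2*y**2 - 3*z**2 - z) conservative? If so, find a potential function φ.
No, ∇×F = (4*y + 6*z, 0, 2) ≠ 0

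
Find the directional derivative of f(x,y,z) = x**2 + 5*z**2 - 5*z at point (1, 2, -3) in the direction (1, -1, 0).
sqrt(2)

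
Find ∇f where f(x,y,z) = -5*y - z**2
(0, -5, -2*z)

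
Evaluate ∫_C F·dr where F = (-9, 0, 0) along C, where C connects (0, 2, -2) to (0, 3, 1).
0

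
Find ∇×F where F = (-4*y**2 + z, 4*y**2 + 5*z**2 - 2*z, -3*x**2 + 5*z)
(2 - 10*z, 6*x + 1, 8*y)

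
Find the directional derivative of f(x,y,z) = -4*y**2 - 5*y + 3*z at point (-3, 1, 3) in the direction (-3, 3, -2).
-45*sqrt(22)/22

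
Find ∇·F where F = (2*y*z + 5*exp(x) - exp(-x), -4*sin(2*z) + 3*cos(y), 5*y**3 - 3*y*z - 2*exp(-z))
-3*y + 5*exp(x) - 3*sin(y) + 2*exp(-z) + exp(-x)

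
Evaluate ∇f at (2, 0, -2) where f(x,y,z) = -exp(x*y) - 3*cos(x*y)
(0, -2, 0)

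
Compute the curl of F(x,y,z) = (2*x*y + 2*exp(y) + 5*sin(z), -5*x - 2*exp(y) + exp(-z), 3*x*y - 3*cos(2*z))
(3*x + exp(-z), -3*y + 5*cos(z), -2*x - 2*exp(y) - 5)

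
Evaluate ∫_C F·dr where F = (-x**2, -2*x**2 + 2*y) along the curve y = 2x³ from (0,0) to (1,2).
19/15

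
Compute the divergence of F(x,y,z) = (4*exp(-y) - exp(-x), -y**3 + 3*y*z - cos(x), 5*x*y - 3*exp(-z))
-3*y**2 + 3*z + 3*exp(-z) + exp(-x)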